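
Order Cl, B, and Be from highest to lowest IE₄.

IE_4 is the cost of taking one more electron from the +3 cation: Cl³⁺ still has 4 valence electrons; B³⁺ is the bare [He] core; Be³⁺ is already 1 electron into the core.
Core electrons are held far more tightly than valence electrons, so Be and B top the IE_4 order.
The numbers (kJ/mol): Cl 5159, B 25026, Be 21007.
Putting it together, IE_4: Cl < Be < B.

B > Be > Cl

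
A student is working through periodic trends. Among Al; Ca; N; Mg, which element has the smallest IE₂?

IE_2 is the cost of taking one more electron from the +1 cation: Al⁺ still has 2 valence electrons; Ca⁺ still has 1 valence electron; N⁺ still has 4 valence electrons; Mg⁺ still has 1 valence electron.
All are still removing valence electrons, so compare the +1 ions as you would atoms: IE_2 generally rises across a period (higher Z_eff) and falls down a group (larger shell), subject to the usual subshell exceptions.
Valence configurations: Al⁺ [Ne]3s², Ca⁺ [Ar]4s¹, N⁺ [He]2s²2p², Mg⁺ [Ne]3s¹.
Tabulated IE_2 (kJ/mol): Al 1817, Ca 1145, N 2856, Mg 1451.
So the second ionization energies run Ca < Mg < Al < N.

Ca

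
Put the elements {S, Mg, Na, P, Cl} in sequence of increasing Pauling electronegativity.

Na, Mg, P, S, Cl

Na is in period 3, group 1; Mg is in period 3, group 2; P is in period 3, group 15; S is in period 3, group 16; Cl is in period 3, group 17.
Electronegativity increases across a period and decreases down a group, tracking effective nuclear charge and atomic size.
All lie in period 3, so electronegativity increases left to right.
So from lowest to highest: Na < Mg < P < S < Cl.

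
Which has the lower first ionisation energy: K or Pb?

K

Across a period the outer electron is held more tightly (higher IE₁); down a group it sits in a higher shell, more shielded, and comes off more easily.
Neither a single period nor a single group — weigh both effects.
Pb > K: the two effects oppose for this pair; the across-period effect wins (716 vs 419 kJ/mol).
For reference (kJ/mol): K 419, Pb 716.
So K has the lower first ionisation energy (K < Pb).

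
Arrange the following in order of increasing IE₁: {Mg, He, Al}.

Al < Mg < He

He is in period 1, group 18; Mg is in period 3, group 2; Al is in period 3, group 13.
IE₁ increases left→right with effective nuclear charge and decreases top→bottom as the valence shell moves farther out.
These span different periods and groups, so the two trends combine.
Mg > Al: this pair runs against the simple trend — see the exception note.
He > Mg: relative to Mg, both the across-period and down-group shifts push He's first ionization energy up.
Note the exception: Mg has a higher first ionization energy than Al, contrary to the simple trend — Al's single 3p electron is easier to remove than one from Mg's filled 3s².
Tabulated first ionization energy (kJ/mol): He 2372, Mg 738, Al 578.
So from lowest to highest: Al < Mg < He.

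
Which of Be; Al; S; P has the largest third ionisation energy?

Be

The third ionization energy removes an electron from the +2 ion. For each element: Be²⁺ is the bare [He] core; Al²⁺ still has 1 valence electron; S²⁺ still has 4 valence electrons; P²⁺ still has 3 valence electrons.
Breaking into a closed-shell core is much more expensive than removing a leftover valence electron — Be has the largest IE_3 here.
Valence configurations: Al²⁺ [Ne]3s¹, S²⁺ [Ne]3s²3p², P²⁺ [Ne]3s²3p¹.
The numbers (kJ/mol): Be 14849, Al 2745, S 3357, P 2914.
So the third ionization energies run Al < P < S < Be.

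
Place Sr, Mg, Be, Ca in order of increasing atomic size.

Radius decreases left→right (rising Z_eff, same n) and increases top→bottom (higher n).
All are in group 2, so atomic radius increases down the group.
So from smallest to largest: Be < Mg < Ca < Sr.

Be < Mg < Ca < Sr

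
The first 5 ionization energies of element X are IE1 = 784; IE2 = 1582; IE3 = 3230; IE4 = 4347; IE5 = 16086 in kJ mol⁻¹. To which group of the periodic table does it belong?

Group 14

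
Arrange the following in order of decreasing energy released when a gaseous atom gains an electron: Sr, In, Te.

Electron affinity generally becomes more exothermic across a period toward the halogens and less exothermic down a group.
All lie in period 5, so electron affinity increases left to right.
So from highest to lowest: Te > In > Sr.

Te > In > Sr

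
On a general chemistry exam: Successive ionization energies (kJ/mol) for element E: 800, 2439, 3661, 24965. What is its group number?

Group 13

Look for the largest jump between consecutive ionization energies: IE4/IE3 ≈ 6.8, far larger than any earlier ratio.
That jump marks the point where a core electron is being removed. So the atom has 3 valence electrons.
A main-group element with 3 valence electrons is in group 13.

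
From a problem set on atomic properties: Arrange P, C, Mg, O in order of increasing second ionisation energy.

Mg < P < C < O

The second ionization energy removes an electron from the +1 ion. For each element: P⁺ still has 4 valence electrons; C⁺ still has 3 valence electrons; Mg⁺ still has 1 valence electron; O⁺ still has 5 valence electrons.
All are still removing valence electrons, so compare the +1 ions as you would atoms: IE_2 generally rises across a period (higher Z_eff) and falls down a group (larger shell), subject to the usual subshell exceptions.
Valence configurations: P⁺ [Ne]3s²3p², C⁺ [He]2s²2p¹, Mg⁺ [Ne]3s¹, O⁺ [He]2s²2p³.
The numbers (kJ/mol): P 1907, C 2353, Mg 1451, O 3388.
So the second ionization energies run Mg < P < C < O.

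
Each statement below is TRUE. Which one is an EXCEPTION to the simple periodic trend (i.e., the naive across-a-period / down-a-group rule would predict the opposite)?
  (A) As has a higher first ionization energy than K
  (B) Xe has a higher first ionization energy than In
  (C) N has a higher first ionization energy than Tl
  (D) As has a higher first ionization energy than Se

(D)

The general trend: first ionization energy increases across a period and decreases down a group.
(A) As (period 4, group 15) vs K (period 4, group 1): the stated order agrees with the simple trend.
(B) Xe (period 5, group 18) vs In (period 5, group 13): the stated order agrees with the simple trend.
(C) N (period 2, group 15) vs Tl (period 6, group 13): the stated order agrees with the simple trend.
(D) As (period 4, group 15) vs Se (period 4, group 16): the stated order contradicts the simple trend.
The exception is (D): Se (4p⁴) ionizes more easily than half-filled As (4p³).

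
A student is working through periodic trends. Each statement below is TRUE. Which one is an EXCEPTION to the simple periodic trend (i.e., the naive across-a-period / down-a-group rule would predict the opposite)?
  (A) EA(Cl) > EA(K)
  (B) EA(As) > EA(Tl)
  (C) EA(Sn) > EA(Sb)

(C)

The general trend: electron affinity increases across a period and decreases down a group.
(A) Cl (period 3, group 17) vs K (period 4, group 1): the stated order agrees with the simple trend.
(B) As (period 4, group 15) vs Tl (period 6, group 13): the stated order agrees with the simple trend.
(C) Sn (period 5, group 14) vs Sb (period 5, group 15): the stated order contradicts the simple trend.
The exception is (C): adding an electron to Sb's half-filled 5p³ is unfavourable, so Sn has the more exothermic EA.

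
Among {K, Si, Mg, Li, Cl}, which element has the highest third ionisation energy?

Consider each +2 ion: K²⁺ is already 1 electron into the core; Si²⁺ still has 2 valence electrons; Mg²⁺ is the bare [Ne] core; Li²⁺ is already 1 electron into the core; Cl²⁺ still has 5 valence electrons.
Core electrons are held far more tightly than valence electrons, so K, Mg and Li top the IE_3 order.
Valence configurations: Si²⁺ [Ne]3s², Cl²⁺ [Ne]3s²3p³.
The numbers (kJ/mol): K 4420, Si 3232, Mg 7733, Li 11815, Cl 3822.
Overall IE_3 order: Si < Cl < K < Mg < Li.

Li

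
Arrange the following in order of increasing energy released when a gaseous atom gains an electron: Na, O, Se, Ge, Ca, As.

Electron affinity generally becomes more exothermic across a period toward the halogens and less exothermic down a group.
Here both period and group differ, so the two effects have to be weighed against each other.
Na > Ca: period and group pull opposite ways; the down-group shift dominates (53 vs 2 kJ/mol).
As > Na: the two effects oppose for this pair; the across-period effect wins (78 vs 53 kJ/mol).
Ge > As: this pair runs against the simple trend — see the exception note.
O > Ge: both effects reinforce here, so O is clearly the higher of the two.
Se > O: this pair runs against the simple trend — see the exception note.
Note the exception: Ge has a higher electron affinity than As, contrary to the simple trend — adding an electron to As's half-filled 4p³ is unfavourable, so Ge (4p²) has the more exothermic EA.
Note the exception: Se has a higher electron affinity than O, contrary to the simple trend — O's compact 2p subshell gives strong electron–electron repulsion on the added electron.
For reference (kJ/mol): O 141, Na 53, Ca 2, Ge 119, As 78, Se 195.
So from lowest to highest: Ca < Na < As < Ge < O < Se.

Ca < Na < As < Ge < O < Se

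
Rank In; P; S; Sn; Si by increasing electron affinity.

In < P < Sn < Si < S

Si is in period 3, group 14; P is in period 3, group 15; S is in period 3, group 16; In is in period 5, group 13; Sn is in period 5, group 14.
Electron affinity generally becomes more exothermic across a period toward the halogens and less exothermic down a group.
Here both period and group differ, so the two effects have to be weighed against each other.
P > In: relative to In, both the across-period and down-group shifts push P's electron affinity up.
Sn > P: this pair runs against the simple trend — see the exception note.
Si > Sn: they share group 14; the group trend gives Si the larger value.
S > Si: both are in period 3; the period trend gives S the larger value.
Note the exception: Sn has a higher electron affinity than P, contrary to the simple trend — adding an electron to P's half-filled np³ subshell costs electron-pairing energy.
Note the exception: Si has a higher electron affinity than P, contrary to the simple trend — adding an electron to P's half-filled 3p³ is unfavourable, so Si (3p²) has the more exothermic EA.
For reference (kJ/mol): Si 134, P 72, S 200, In 29, Sn 107.
So from lowest to highest: In < P < Sn < Si < S.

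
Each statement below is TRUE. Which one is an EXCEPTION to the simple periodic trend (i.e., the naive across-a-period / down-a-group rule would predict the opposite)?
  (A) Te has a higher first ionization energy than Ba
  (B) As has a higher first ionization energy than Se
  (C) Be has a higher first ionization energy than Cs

The general trend: first ionization energy increases across a period and decreases down a group.
(A) Te (period 5, group 16) vs Ba (period 6, group 2): the stated order agrees with the simple trend.
(B) As (period 4, group 15) vs Se (period 4, group 16): the stated order contradicts the simple trend.
(C) Be (period 2, group 2) vs Cs (period 6, group 1): the stated order agrees with the simple trend.
The exception is (B): Se (4p⁴) ionizes more easily than half-filled As (4p³).

(B)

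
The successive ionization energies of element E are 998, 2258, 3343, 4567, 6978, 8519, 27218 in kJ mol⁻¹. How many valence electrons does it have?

Look for the largest jump between consecutive ionization energies: IE7/IE6 ≈ 3.2, far larger than any earlier ratio.
That jump marks the point where a core electron is being removed. So the atom has 6 valence electrons.

6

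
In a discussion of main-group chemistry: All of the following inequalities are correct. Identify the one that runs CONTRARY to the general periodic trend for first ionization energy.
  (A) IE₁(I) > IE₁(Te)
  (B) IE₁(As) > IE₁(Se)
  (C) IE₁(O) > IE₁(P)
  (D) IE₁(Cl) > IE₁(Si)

The general trend: first ionization energy increases across a period and decreases down a group.
(A) I (period 5, group 17) vs Te (period 5, group 16): the stated order agrees with the simple trend.
(B) As (period 4, group 15) vs Se (period 4, group 16): the stated order contradicts the simple trend.
(C) O (period 2, group 16) vs P (period 3, group 15): the stated order agrees with the simple trend.
(D) Cl (period 3, group 17) vs Si (period 3, group 14): the stated order agrees with the simple trend.
The exception is (B): Se (4p⁴) ionizes more easily than half-filled As (4p³).

(B)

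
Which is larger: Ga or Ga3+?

Ga

Forming Ga3+ removes 3 electrons from Ga. Fewer electrons for the same nuclear charge means less shielding and a higher Z_eff on the remaining electrons, and for main-group metals the entire outer shell is lost.
A cation is smaller than its parent atom: Ga3+ < Ga.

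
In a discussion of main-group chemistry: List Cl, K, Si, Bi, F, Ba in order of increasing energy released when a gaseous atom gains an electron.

Ba < K < Bi < Si < F < Cl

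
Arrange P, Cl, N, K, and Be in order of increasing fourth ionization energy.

The fourth ionization energy removes an electron from the +3 ion. For each element: P³⁺ still has 2 valence electrons; Cl³⁺ still has 4 valence electrons; N³⁺ still has 2 valence electrons; K³⁺ is already 2 electrons into the core; Be³⁺ is already 1 electron into the core.
Usually core removal costs more than valence removal, but here the competition is close: a tightly held n=2 valence electron can cost more to remove than an n=3 core electron, so the actual values have to decide it.
Valence configurations: P³⁺ [Ne]3s², Cl³⁺ [Ne]3s²3p², N³⁺ [He]2s².
The numbers (kJ/mol): P 4964, Cl 5159, N 7475, K 5877, Be 21007.
Hence IE_4: P < Cl < K < N < Be.

P < Cl < K < N < Be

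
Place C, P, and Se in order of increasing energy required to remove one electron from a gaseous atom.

C is in period 2, group 14; P is in period 3, group 15; Se is in period 4, group 16.
Removing the outermost electron gets harder across a period and easier down a group.
These sit on a diagonal, where the across-period and down-group effects partly cancel.
P > Se: period and group pull opposite ways; the down-group shift dominates (1012 vs 941 kJ/mol).
C > P: the two effects oppose for this pair; the down-group effect wins (1086 vs 1012 kJ/mol).
For reference (kJ/mol): C 1086, P 1012, Se 941.
So from lowest to highest: Se < P < C.

Se < P < C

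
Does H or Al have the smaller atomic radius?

H is in period 1, group 1; Al is in period 3, group 13.
Radius decreases left→right (rising Z_eff, same n) and increases top→bottom (higher n).
Neither a single period nor a single group — weigh both effects.
Al > H: period and group pull opposite ways; the down-group shift dominates (126 vs 32 pm).
Approximate values (pm): H 32, Al 126.
So H has the smaller atomic radius (H < Al).

H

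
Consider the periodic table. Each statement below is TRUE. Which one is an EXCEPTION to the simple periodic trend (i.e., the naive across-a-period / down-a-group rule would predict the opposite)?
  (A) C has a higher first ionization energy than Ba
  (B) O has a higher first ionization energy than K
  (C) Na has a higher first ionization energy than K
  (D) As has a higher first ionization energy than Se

The general trend: first ionization energy increases across a period and decreases down a group.
(A) C (period 2, group 14) vs Ba (period 6, group 2): the stated order agrees with the simple trend.
(B) O (period 2, group 16) vs K (period 4, group 1): the stated order agrees with the simple trend.
(C) Na (period 3, group 1) vs K (period 4, group 1): the stated order agrees with the simple trend.
(D) As (period 4, group 15) vs Se (period 4, group 16): the stated order contradicts the simple trend.
The exception is (D): Se (4p⁴) ionizes more easily than half-filled As (4p³).

(D)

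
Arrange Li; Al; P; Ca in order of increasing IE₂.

Ca < Al < P < Li

After 1 electron has been removed, what remains? Li⁺ is the bare [He] core; Al⁺ still has 2 valence electrons; P⁺ still has 4 valence electrons; Ca⁺ still has 1 valence electron.
Core electrons are held far more tightly than valence electrons, so Li tops the IE_2 order.
Valence configurations: Al⁺ [Ne]3s², P⁺ [Ne]3s²3p², Ca⁺ [Ar]4s¹.
The numbers (kJ/mol): Li 7298, Al 1817, P 1907, Ca 1145.
Putting it together, IE_2: Ca < Al < P < Li.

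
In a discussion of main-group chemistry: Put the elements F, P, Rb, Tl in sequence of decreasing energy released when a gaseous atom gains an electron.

F is in period 2, group 17; P is in period 3, group 15; Rb is in period 5, group 1; Tl is in period 6, group 13.
Electron affinity generally becomes more exothermic across a period toward the halogens and less exothermic down a group.
These span different periods and groups, so the two trends combine.
Rb > Tl: period and group pull opposite ways; the down-group shift dominates (47 vs 19 kJ/mol).
P > Rb: relative to Rb, both the across-period and down-group shifts push P's electron affinity up.
F > P: both effects reinforce here, so F is clearly the higher of the two.
Approximate values (kJ/mol): F 328, P 72, Rb 47, Tl 19.
So from highest to lowest: F > P > Rb > Tl.

F, P, Rb, Tl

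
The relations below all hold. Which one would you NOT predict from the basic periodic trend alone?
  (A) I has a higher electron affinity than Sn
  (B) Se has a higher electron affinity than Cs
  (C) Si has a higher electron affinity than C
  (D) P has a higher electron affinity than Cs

The general trend: electron affinity increases across a period and decreases down a group.
(A) I (period 5, group 17) vs Sn (period 5, group 14): the stated order agrees with the simple trend.
(B) Se (period 4, group 16) vs Cs (period 6, group 1): the stated order agrees with the simple trend.
(C) Si (period 3, group 14) vs C (period 2, group 14): the stated order contradicts the simple trend.
(D) P (period 3, group 15) vs Cs (period 6, group 1): the stated order agrees with the simple trend.
The exception is (C): Si's larger, more diffuse 3p orbitals accept an added electron slightly more readily than C's compact 2p.

(C)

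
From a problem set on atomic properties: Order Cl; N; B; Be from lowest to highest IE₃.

IE_3 is the cost of taking one more electron from the +2 cation: Cl²⁺ still has 5 valence electrons; N²⁺ still has 3 valence electrons; B²⁺ still has 1 valence electron; Be²⁺ is the bare [He] core.
Core electrons are held far more tightly than valence electrons, so Be tops the IE_3 order.
Valence configurations: Cl²⁺ [Ne]3s²3p³, N²⁺ [He]2s²2p¹, B²⁺ [He]2s¹.
Tabulated IE_3 (kJ/mol): Cl 3822, N 4578, B 3660, Be 14849.
Putting it together, IE_3: B < Cl < N < Be.

B < Cl < N < Be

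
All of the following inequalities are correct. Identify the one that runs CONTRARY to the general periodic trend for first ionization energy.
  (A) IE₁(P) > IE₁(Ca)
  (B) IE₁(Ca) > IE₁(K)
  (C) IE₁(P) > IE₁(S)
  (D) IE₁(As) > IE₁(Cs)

(C)

The general trend: first ionization energy increases across a period and decreases down a group.
(A) P (period 3, group 15) vs Ca (period 4, group 2): the stated order agrees with the simple trend.
(B) Ca (period 4, group 2) vs K (period 4, group 1): the stated order agrees with the simple trend.
(C) P (period 3, group 15) vs S (period 3, group 16): the stated order contradicts the simple trend.
(D) As (period 4, group 15) vs Cs (period 6, group 1): the stated order agrees with the simple trend.
The exception is (C): S (3p⁴) ionizes more easily than half-filled P (3p³) because the paired 3p electron in S is pushed out by e⁻–e⁻ repulsion.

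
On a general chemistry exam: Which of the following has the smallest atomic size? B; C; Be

C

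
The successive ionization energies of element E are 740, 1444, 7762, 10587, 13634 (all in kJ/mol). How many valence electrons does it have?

Look for the largest jump between consecutive ionization energies: IE3/IE2 ≈ 5.4, far larger than any earlier ratio.
That jump marks the point where a core electron is being removed. So the atom has 2 valence electrons.

2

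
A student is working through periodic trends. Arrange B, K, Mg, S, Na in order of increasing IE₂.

IE_2 is the cost of taking one more electron from the +1 cation: B⁺ still has 2 valence electrons; K⁺ is the bare [Ar] core; Mg⁺ still has 1 valence electron; S⁺ still has 5 valence electrons; Na⁺ is the bare [Ne] core.
Breaking into a closed-shell core is much more expensive than removing a leftover valence electron — K and Na have the largest IE_2 here.
Valence configurations: B⁺ [He]2s², Mg⁺ [Ne]3s¹, S⁺ [Ne]3s²3p³.
Approximate IE_2 values (kJ/mol): B 2427, K 3052, Mg 1451, S 2252, Na 4562.
So the second ionization energies run Mg < S < B < K < Na.

Mg < S < B < K < Na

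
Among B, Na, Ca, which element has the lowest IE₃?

B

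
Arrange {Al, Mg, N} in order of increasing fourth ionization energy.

After 3 electrons have been removed, what remains? Al³⁺ is the bare [Ne] core; Mg³⁺ is already 1 electron into the core; N³⁺ still has 2 valence electrons.
Breaking into a closed-shell core is much more expensive than removing a leftover valence electron — Mg and Al have the largest IE_4 here.
Tabulated IE_4 (kJ/mol): Al 11577, Mg 10543, N 7475.
So the fourth ionization energies run N < Mg < Al.

N < Mg < Al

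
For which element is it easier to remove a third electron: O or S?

S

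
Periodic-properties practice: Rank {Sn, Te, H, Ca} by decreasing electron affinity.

H is in period 1, group 1; Ca is in period 4, group 2; Sn is in period 5, group 14; Te is in period 5, group 16.
Adding an electron releases more energy for atoms nearer the top right (short of the noble gases).
Neither a single period nor a single group — weigh both effects.
H > Ca: the two effects oppose for this pair; the down-group effect wins (73 vs 2 kJ/mol).
Sn > H: period and group pull opposite ways; the across-period shift dominates (107 vs 73 kJ/mol).
Te > Sn: both are in period 5; the period trend gives Te the larger value.
For reference (kJ/mol): H 73, Ca 2, Sn 107, Te 190.
So from highest to lowest: Te > Sn > H > Ca.

Te > Sn > H > Ca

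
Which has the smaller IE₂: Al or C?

IE_2 is the cost of taking one more electron from the +1 cation: Al⁺ still has 2 valence electrons; C⁺ still has 3 valence electrons.
All are still removing valence electrons, so compare the +1 ions as you would atoms: IE_2 generally rises across a period (higher Z_eff) and falls down a group (larger shell), subject to the usual subshell exceptions.
Valence configurations: Al⁺ [Ne]3s², C⁺ [He]2s²2p¹.
Approximate IE_2 values (kJ/mol): Al 1817, C 2353.
Hence IE_2: Al < C.

Al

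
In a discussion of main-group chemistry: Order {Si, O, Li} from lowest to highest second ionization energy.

Si < O < Li

Consider each +1 ion: Si⁺ still has 3 valence electrons; O⁺ still has 5 valence electrons; Li⁺ is the bare [He] core.
Breaking into a closed-shell core is much more expensive than removing a leftover valence electron — Li has the largest IE_2 here.
Valence configurations: Si⁺ [Ne]3s²3p¹, O⁺ [He]2s²2p³.
Tabulated IE_2 (kJ/mol): Si 1577, O 3388, Li 7298.
Overall IE_2 order: Si < O < Li.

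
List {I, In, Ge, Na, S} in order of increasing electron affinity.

In < Na < Ge < S < I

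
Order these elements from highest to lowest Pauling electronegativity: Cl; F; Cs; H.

F > Cl > H > Cs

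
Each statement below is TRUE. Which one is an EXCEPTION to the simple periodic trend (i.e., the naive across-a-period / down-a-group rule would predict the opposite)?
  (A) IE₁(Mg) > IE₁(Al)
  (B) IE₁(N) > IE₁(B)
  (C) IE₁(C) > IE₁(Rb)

The general trend: first ionization energy increases across a period and decreases down a group.
(A) Mg (period 3, group 2) vs Al (period 3, group 13): the stated order contradicts the simple trend.
(B) N (period 2, group 15) vs B (period 2, group 13): the stated order agrees with the simple trend.
(C) C (period 2, group 14) vs Rb (period 5, group 1): the stated order agrees with the simple trend.
The exception is (A): Al's single 3p electron is easier to remove than one from Mg's filled 3s².

(A)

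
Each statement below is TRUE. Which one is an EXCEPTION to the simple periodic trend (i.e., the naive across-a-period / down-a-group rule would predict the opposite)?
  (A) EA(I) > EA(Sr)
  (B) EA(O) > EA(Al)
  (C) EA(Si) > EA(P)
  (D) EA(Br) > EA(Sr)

The general trend: electron affinity increases across a period and decreases down a group.
(A) I (period 5, group 17) vs Sr (period 5, group 2): the stated order agrees with the simple trend.
(B) O (period 2, group 16) vs Al (period 3, group 13): the stated order agrees with the simple trend.
(C) Si (period 3, group 14) vs P (period 3, group 15): the stated order contradicts the simple trend.
(D) Br (period 4, group 17) vs Sr (period 5, group 2): the stated order agrees with the simple trend.
The exception is (C): adding an electron to P's half-filled 3p³ is unfavourable, so Si (3p²) has the more exothermic EA.

(C)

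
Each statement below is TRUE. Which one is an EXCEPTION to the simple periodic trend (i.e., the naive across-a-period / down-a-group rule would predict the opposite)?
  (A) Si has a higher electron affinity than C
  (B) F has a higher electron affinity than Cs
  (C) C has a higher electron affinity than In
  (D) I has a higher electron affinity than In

The general trend: electron affinity increases across a period and decreases down a group.
(A) Si (period 3, group 14) vs C (period 2, group 14): the stated order contradicts the simple trend.
(B) F (period 2, group 17) vs Cs (period 6, group 1): the stated order agrees with the simple trend.
(C) C (period 2, group 14) vs In (period 5, group 13): the stated order agrees with the simple trend.
(D) I (period 5, group 17) vs In (period 5, group 13): the stated order agrees with the simple trend.
The exception is (A): Si's larger, more diffuse 3p orbitals accept an added electron slightly more readily than C's compact 2p.

(A)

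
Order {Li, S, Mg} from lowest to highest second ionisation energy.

Mg < S < Li

The second ionization energy removes an electron from the +1 ion. For each element: Li⁺ is the bare [He] core; S⁺ still has 5 valence electrons; Mg⁺ still has 1 valence electron.
Core electrons are held far more tightly than valence electrons, so Li tops the IE_2 order.
Valence configurations: S⁺ [Ne]3s²3p³, Mg⁺ [Ne]3s¹.
The numbers (kJ/mol): Li 7298, S 2252, Mg 1451.
Putting it together, IE_2: Mg < S < Li.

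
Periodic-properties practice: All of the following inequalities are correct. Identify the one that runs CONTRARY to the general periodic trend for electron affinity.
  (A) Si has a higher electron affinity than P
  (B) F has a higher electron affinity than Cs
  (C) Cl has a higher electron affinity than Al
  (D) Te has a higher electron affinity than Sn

The general trend: electron affinity increases across a period and decreases down a group.
(A) Si (period 3, group 14) vs P (period 3, group 15): the stated order contradicts the simple trend.
(B) F (period 2, group 17) vs Cs (period 6, group 1): the stated order agrees with the simple trend.
(C) Cl (period 3, group 17) vs Al (period 3, group 13): the stated order agrees with the simple trend.
(D) Te (period 5, group 16) vs Sn (period 5, group 14): the stated order agrees with the simple trend.
The exception is (A): adding an electron to P's half-filled 3p³ is unfavourable, so Si (3p²) has the more exothermic EA.

(A)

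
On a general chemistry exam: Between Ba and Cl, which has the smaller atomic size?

Cl is in period 3, group 17; Ba is in period 6, group 2.
Atomic radius shrinks across a period as nuclear charge pulls the same shell inward, and grows down a group as new shells are added.
Here both period and group differ, so the two effects have to be weighed against each other.
Ba > Cl: both effects reinforce here, so Ba is clearly the larger of the two.
Approximate values (pm): Cl 99, Ba 196.
So Cl has the smaller atomic size (Cl < Ba).

Cl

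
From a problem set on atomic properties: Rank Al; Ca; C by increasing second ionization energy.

The second ionization energy removes an electron from the +1 ion. For each element: Al⁺ still has 2 valence electrons; Ca⁺ still has 1 valence electron; C⁺ still has 3 valence electrons.
All are still removing valence electrons, so compare the +1 ions as you would atoms: IE_2 generally rises across a period (higher Z_eff) and falls down a group (larger shell), subject to the usual subshell exceptions.
Valence configurations: Al⁺ [Ne]3s², Ca⁺ [Ar]4s¹, C⁺ [He]2s²2p¹.
The numbers (kJ/mol): Al 1817, Ca 1145, C 2353.
Putting it together, IE_2: Ca < Al < C.

Ca < Al < C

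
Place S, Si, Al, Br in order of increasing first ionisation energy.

Al is in period 3, group 13; Si is in period 3, group 14; S is in period 3, group 16; Br is in period 4, group 17.
Removing the outermost electron gets harder across a period and easier down a group.
Neither a single period nor a single group — weigh both effects.
Si > Al: Si lies to the right of Al in period 3, so the across-period effect alone puts Si higher.
S > Si: both are in period 3; the period trend gives S the larger value.
Br > S: the two effects oppose for this pair; the across-period effect wins (1140 vs 1000 kJ/mol).
For reference (kJ/mol): Al 578, Si 786, S 1000, Br 1140.
So from lowest to highest: Al < Si < S < Br.

Al, Si, S, Br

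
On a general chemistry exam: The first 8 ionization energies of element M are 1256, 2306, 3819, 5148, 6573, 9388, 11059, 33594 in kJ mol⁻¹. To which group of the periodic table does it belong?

Group 17

Look for the largest jump between consecutive ionization energies: IE8/IE7 ≈ 3.0, far larger than any earlier ratio.
That jump marks the point where a core electron is being removed. So the atom has 7 valence electrons.
A main-group element with 7 valence electrons is in group 17.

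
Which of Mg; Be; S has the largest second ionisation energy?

IE_2 is the cost of taking one more electron from the +1 cation: Mg⁺ still has 1 valence electron; Be⁺ still has 1 valence electron; S⁺ still has 5 valence electrons.
All are still removing valence electrons, so compare the +1 ions as you would atoms: IE_2 generally rises across a period (higher Z_eff) and falls down a group (larger shell), subject to the usual subshell exceptions.
Valence configurations: Mg⁺ [Ne]3s¹, Be⁺ [He]2s¹, S⁺ [Ne]3s²3p³.
The numbers (kJ/mol): Mg 1451, Be 1757, S 2252.
Hence IE_2: Mg < Be < S.

S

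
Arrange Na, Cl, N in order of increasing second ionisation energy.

Cl < N < Na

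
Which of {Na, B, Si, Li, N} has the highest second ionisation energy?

Li

After 1 electron has been removed, what remains? Na⁺ is the bare [Ne] core; B⁺ still has 2 valence electrons; Si⁺ still has 3 valence electrons; Li⁺ is the bare [He] core; N⁺ still has 4 valence electrons.
Breaking into a closed-shell core is much more expensive than removing a leftover valence electron — Na and Li have the largest IE_2 here.
Valence configurations: B⁺ [He]2s², Si⁺ [Ne]3s²3p¹, N⁺ [He]2s²2p².
The numbers (kJ/mol): Na 4562, B 2427, Si 1577, Li 7298, N 2856.
Hence IE_2: Si < B < N < Na < Li.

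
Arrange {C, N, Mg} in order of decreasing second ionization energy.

N, C, Mg

IE_2 is the cost of taking one more electron from the +1 cation: C⁺ still has 3 valence electrons; N⁺ still has 4 valence electrons; Mg⁺ still has 1 valence electron.
All are still removing valence electrons, so compare the +1 ions as you would atoms: IE_2 generally rises across a period (higher Z_eff) and falls down a group (larger shell), subject to the usual subshell exceptions.
Valence configurations: C⁺ [He]2s²2p¹, N⁺ [He]2s²2p², Mg⁺ [Ne]3s¹.
Approximate IE_2 values (kJ/mol): C 2353, N 2856, Mg 1451.
Overall IE_2 order: Mg < C < N.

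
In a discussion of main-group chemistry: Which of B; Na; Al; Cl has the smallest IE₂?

Al

Consider each +1 ion: B⁺ still has 2 valence electrons; Na⁺ is the bare [Ne] core; Al⁺ still has 2 valence electrons; Cl⁺ still has 6 valence electrons.
Breaking into a closed-shell core is much more expensive than removing a leftover valence electron — Na has the largest IE_2 here.
Valence configurations: B⁺ [He]2s², Al⁺ [Ne]3s², Cl⁺ [Ne]3s²3p⁴.
Tabulated IE_2 (kJ/mol): B 2427, Na 4562, Al 1817, Cl 2298.
Overall IE_2 order: Al < Cl < B < Na.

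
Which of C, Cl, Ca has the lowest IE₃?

Cl

Consider each +2 ion: C²⁺ still has 2 valence electrons; Cl²⁺ still has 5 valence electrons; Ca²⁺ is the bare [Ar] core.
Breaking into a closed-shell core is much more expensive than removing a leftover valence electron — Ca has the largest IE_3 here.
Valence configurations: C²⁺ [He]2s², Cl²⁺ [Ne]3s²3p³.
The numbers (kJ/mol): C 4620, Cl 3822, Ca 4912.
Overall IE_3 order: Cl < C < Ca.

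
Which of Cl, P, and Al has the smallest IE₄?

P

Consider each +3 ion: Cl³⁺ still has 4 valence electrons; P³⁺ still has 2 valence electrons; Al³⁺ is the bare [Ne] core.
Pulling an electron out of a noble-gas core costs far more than removing a remaining valence electron, so Al sits at the high end of IE_4.
Valence configurations: Cl³⁺ [Ne]3s²3p², P³⁺ [Ne]3s².
The numbers (kJ/mol): Cl 5159, P 4964, Al 11577.
Hence IE_4: P < Cl < Al.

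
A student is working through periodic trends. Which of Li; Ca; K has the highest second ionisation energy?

The second ionization energy removes an electron from the +1 ion. For each element: Li⁺ is the bare [He] core; Ca⁺ still has 1 valence electron; K⁺ is the bare [Ar] core.
Pulling an electron out of a noble-gas core costs far more than removing a remaining valence electron, so K and Li sit at the high end of IE_2.
Approximate IE_2 values (kJ/mol): Li 7298, Ca 1145, K 3052.
Hence IE_2: Ca < K < Li.

Li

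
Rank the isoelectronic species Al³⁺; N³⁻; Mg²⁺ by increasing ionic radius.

All of these have 10 electrons, so size is governed by nuclear charge alone: the more protons, the stronger the pull on the same electron cloud, and the smaller the ion.
Nuclear charges: Al³⁺ (Z=13), Mg²⁺ (Z=12), N³⁻ (Z=7).
Smallest to largest: Al³⁺ < Mg²⁺ < N³⁻.

Al³⁺ < Mg²⁺ < N³⁻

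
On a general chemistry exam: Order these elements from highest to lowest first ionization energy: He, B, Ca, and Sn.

He > B > Sn > Ca

IE₁ increases left→right with effective nuclear charge and decreases top→bottom as the valence shell moves farther out.
Neither a single period nor a single group — weigh both effects.
Sn > Ca: period and group pull opposite ways; the across-period shift dominates (709 vs 590 kJ/mol).
B > Sn: period and group pull opposite ways; the down-group shift dominates (801 vs 709 kJ/mol).
He > B: relative to B, both the across-period and down-group shifts push He's first ionization energy up.
Tabulated first ionization energy (kJ/mol): He 2372, B 801, Ca 590, Sn 709.
So from highest to lowest: He > B > Sn > Ca.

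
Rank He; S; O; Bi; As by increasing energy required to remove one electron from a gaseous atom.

Removing the outermost electron gets harder across a period and easier down a group.
Here both period and group differ, so the two effects have to be weighed against each other.
As > Bi: they share group 15; the group trend gives As the larger value.
S > As: both effects reinforce here, so S is clearly the higher of the two.
O > S: they share group 16; the group trend gives O the larger value.
He > O: relative to O, both the across-period and down-group shifts push He's first ionization energy up.
Approximate values (kJ/mol): He 2372, O 1314, S 1000, As 947, Bi 703.
So from lowest to highest: Bi < As < S < O < He.

Bi, As, S, O, He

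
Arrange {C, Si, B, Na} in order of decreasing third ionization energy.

Na > C > B > Si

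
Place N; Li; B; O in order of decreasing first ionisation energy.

N > O > B > Li

Li is in period 2, group 1; B is in period 2, group 13; N is in period 2, group 15; O is in period 2, group 16.
First ionization energy rises across a period (greater Z_eff holds electrons more tightly) and falls down a group (valence electrons are farther from the nucleus).
All lie in period 2; the across-period trend (first ionization energy increases left to right) applies, with the exception below.
Note the exception: N has a higher first ionization energy than O, contrary to the simple trend — pairing an electron in O's 2p⁴ costs repulsion energy, so O ionizes more easily than half-filled N (2p³).
Tabulated first ionization energy (kJ/mol): Li 520, B 801, N 1402, O 1314.
So from highest to lowest: N > O > B > Li.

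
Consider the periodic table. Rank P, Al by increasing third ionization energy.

After 2 electrons have been removed, what remains? P²⁺ still has 3 valence electrons; Al²⁺ still has 1 valence electron.
All are still removing valence electrons, so compare the +2 ions as you would atoms: IE_3 generally rises across a period (higher Z_eff) and falls down a group (larger shell), subject to the usual subshell exceptions.
Valence configurations: P²⁺ [Ne]3s²3p¹, Al²⁺ [Ne]3s¹.
The numbers (kJ/mol): P 2914, Al 2745.
So the third ionization energies run Al < P.

Al, P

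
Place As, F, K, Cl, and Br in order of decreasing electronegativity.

F > Cl > Br > As > K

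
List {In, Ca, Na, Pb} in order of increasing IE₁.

Na is in period 3, group 1; Ca is in period 4, group 2; In is in period 5, group 13; Pb is in period 6, group 14.
Across a period the outer electron is held more tightly (higher IE₁); down a group it sits in a higher shell, more shielded, and comes off more easily.
A diagonal step moves right (one effect) and down (the opposite effect) at once.
In > Na: the two effects oppose for this pair; the across-period effect wins (558 vs 496 kJ/mol).
Ca > In: the two effects oppose for this pair; the down-group effect wins (590 vs 558 kJ/mol).
Pb > Ca: period and group pull opposite ways; the across-period shift dominates (716 vs 590 kJ/mol).
Tabulated first ionization energy (kJ/mol): Na 496, Ca 590, In 558, Pb 716.
So from lowest to highest: Na < In < Ca < Pb.

Na, In, Ca, Pb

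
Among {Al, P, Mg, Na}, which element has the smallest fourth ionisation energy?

P

Consider each +3 ion: Al³⁺ is the bare [Ne] core; P³⁺ still has 2 valence electrons; Mg³⁺ is already 1 electron into the core; Na³⁺ is already 2 electrons into the core.
Pulling an electron out of a noble-gas core costs far more than removing a remaining valence electron, so Na, Mg and Al sit at the high end of IE_4.
Approximate IE_4 values (kJ/mol): Al 11577, P 4964, Mg 10543, Na 9543.
Putting it together, IE_4: P < Na < Mg < Al.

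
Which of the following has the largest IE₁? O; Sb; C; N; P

C is in period 2, group 14; N is in period 2, group 15; O is in period 2, group 16; P is in period 3, group 15; Sb is in period 5, group 15.
Removing the outermost electron gets harder across a period and easier down a group.
Here both period and group differ, so the two effects have to be weighed against each other.
P > Sb: P sits above Sb in group 15, so the down-group effect alone puts P higher.
C > P: the two effects oppose for this pair; the down-group effect wins (1086 vs 1012 kJ/mol).
O > C: O lies to the right of C in period 2, so the across-period effect alone puts O higher.
N > O: this pair runs against the simple trend — see the exception note.
Note the exception: N has a higher first ionization energy than O, contrary to the simple trend — pairing an electron in O's 2p⁴ costs repulsion energy, so O ionizes more easily than half-filled N (2p³).
Approximate values (kJ/mol): C 1086, N 1402, O 1314, P 1012, Sb 831.
The largest IE₁ among these belongs to N.

N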